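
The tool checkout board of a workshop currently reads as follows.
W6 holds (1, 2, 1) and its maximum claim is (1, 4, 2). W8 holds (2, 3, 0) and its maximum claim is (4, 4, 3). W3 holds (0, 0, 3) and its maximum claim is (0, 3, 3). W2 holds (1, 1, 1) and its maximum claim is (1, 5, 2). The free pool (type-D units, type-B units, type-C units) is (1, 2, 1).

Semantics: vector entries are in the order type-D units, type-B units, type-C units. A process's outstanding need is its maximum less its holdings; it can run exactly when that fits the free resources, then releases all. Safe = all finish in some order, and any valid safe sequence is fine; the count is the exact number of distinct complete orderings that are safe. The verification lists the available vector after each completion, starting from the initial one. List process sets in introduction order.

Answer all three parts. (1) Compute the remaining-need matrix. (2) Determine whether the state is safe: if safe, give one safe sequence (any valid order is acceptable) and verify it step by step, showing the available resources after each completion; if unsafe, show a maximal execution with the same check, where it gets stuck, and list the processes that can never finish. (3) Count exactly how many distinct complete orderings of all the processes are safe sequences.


(1) Remaining need (order type-D units, type-B units, type-C units):
  W6: (0, 2, 1)
  W8: (2, 1, 3)
  W3: (0, 3, 0)
  W2: (0, 4, 1)
(2) SAFE, for example via the order W6, W2, W8, W3.
Key observation: the order's first zero-slack moment is W6 ((0, 2, 1) needed, (1, 2, 1) free — a requested resource with nothing to spare).
Walking it through:
  pool = (1, 2, 1)
  run W6 (needs (0, 2, 1), free (1, 2, 1)); after release of (1, 2, 1) the pool is (2, 4, 2)
  run W2 (needs (0, 4, 1), free (2, 4, 2)); after release of (1, 1, 1) the pool is (3, 5, 3)
  run W8 (needs (2, 1, 3), free (3, 5, 3)); after release of (2, 3, 0) the pool is (5, 8, 3)
  run W3 (needs (0, 3, 0), free (5, 8, 3)); after release of (0, 0, 3) the pool is (5, 8, 6)
(3) Precisely 4 of the possible complete orderings are safe sequences.


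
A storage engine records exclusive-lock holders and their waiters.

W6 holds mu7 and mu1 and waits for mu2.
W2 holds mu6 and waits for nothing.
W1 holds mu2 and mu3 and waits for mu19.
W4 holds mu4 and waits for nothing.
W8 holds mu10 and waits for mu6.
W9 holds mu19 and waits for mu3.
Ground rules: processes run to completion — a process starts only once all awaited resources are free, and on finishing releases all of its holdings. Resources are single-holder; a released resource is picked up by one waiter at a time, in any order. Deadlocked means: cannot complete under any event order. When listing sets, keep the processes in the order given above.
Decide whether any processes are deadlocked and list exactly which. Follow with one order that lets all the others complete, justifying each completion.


Deadlocked: W6, W1 and W9.
Key observation: W1 -> W9 -> W1 is a circular wait — nothing in it can go first; W6 waits into the deadlock from upstream.
A valid finishing order for the others: W4, W2, W8.
Step-by-step check:
  W4: no waits; runs immediately, freeing mu4
  W2: no waits; runs immediately, freeing mu6
  W8: everything it awaited (mu6) is free; runs, freeing mu10


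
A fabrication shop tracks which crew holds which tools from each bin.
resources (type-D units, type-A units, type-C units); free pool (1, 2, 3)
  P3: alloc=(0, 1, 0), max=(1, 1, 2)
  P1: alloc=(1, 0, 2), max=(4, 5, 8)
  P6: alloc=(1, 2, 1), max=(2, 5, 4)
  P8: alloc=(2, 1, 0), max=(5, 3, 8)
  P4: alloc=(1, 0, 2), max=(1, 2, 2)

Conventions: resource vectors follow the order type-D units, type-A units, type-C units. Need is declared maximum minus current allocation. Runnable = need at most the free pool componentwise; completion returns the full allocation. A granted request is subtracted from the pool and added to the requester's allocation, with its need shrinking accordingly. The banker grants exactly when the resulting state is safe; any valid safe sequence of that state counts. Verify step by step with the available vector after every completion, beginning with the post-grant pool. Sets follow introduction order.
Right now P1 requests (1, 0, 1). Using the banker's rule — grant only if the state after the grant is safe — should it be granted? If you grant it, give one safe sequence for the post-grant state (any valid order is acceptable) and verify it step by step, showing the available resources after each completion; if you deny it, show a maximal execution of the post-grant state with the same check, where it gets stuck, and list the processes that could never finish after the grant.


GRANT — the state after the grant stays safe, e.g. via P4, P3, P6, P1, P8.
Key observation: with (0, 2, 2) left after the transfer, P4 can run at once — the state stays safe.
Verifying the post-grant state step by step:
  pool = (0, 2, 2)
  P4 needs (0, 2, 0) <= (0, 2, 2) -> finishes; pool += (1, 0, 2) = (1, 2, 4)
  P3 needs (1, 0, 2) <= (1, 2, 4) -> finishes; pool += (0, 1, 0) = (1, 3, 4)
  P6 needs (1, 3, 3) <= (1, 3, 4) -> finishes; pool += (1, 2, 1) = (2, 5, 5)
  P1 needs (2, 5, 5) <= (2, 5, 5) -> finishes; pool += (2, 0, 3) = (4, 5, 8)
  P8 needs (3, 2, 8) <= (4, 5, 8) -> finishes; pool += (2, 1, 0) = (6, 6, 8)


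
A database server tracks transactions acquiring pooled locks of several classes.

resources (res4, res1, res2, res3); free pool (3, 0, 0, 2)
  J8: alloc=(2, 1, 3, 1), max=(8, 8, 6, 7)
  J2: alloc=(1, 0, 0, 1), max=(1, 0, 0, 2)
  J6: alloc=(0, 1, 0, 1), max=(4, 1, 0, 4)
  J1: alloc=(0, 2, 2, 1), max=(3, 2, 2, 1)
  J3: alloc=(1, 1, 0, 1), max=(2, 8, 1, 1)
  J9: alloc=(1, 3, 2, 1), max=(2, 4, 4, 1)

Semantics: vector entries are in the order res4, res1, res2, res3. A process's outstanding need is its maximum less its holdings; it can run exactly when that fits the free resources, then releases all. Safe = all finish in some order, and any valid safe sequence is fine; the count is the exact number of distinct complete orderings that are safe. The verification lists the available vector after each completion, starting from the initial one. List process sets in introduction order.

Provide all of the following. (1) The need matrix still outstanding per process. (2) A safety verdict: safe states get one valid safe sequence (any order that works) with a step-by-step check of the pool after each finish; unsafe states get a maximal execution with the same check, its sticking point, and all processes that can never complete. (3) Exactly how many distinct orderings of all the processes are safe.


(1) Need matrix, components ordered res4, res1, res2, res3:
  J8: (6, 7, 3, 6)
  J2: (0, 0, 0, 1)
  J6: (4, 0, 0, 3)
  J1: (3, 0, 0, 0)
  J3: (1, 7, 1, 0)
  J9: (1, 1, 2, 0)
(2) The state is UNSAFE.
Key observation: no order helps: past J1, J2, J6, J9, the free pool tops out at (5, 6, 4, 6), below what each blocked process needs in res1.
The run J1, J2, J6, J9 cannot be extended any further. Check, step by step:
  pool = (3, 0, 0, 2)
  J1: need (3, 0, 0, 0) fits (3, 0, 0, 2); releases (0, 2, 2, 1), pool now (3, 2, 2, 3)
  J2: need (0, 0, 0, 1) fits (3, 2, 2, 3); releases (1, 0, 0, 1), pool now (4, 2, 2, 4)
  J6: need (4, 0, 0, 3) fits (4, 2, 2, 4); releases (0, 1, 0, 1), pool now (4, 3, 2, 5)
  J9: need (1, 1, 2, 0) fits (4, 3, 2, 5); releases (1, 3, 2, 1), pool now (5, 6, 4, 6)
  blocked: J8 wants (6, 7, 3, 6), pool (5, 6, 4, 6) — not enough res4 and res1
  blocked: J3 wants (1, 7, 1, 0), pool (5, 6, 4, 6) — not enough res1
Processes that can never finish: J8 and J3.
(3) Exactly 0 of the possible complete orderings are safe sequences.


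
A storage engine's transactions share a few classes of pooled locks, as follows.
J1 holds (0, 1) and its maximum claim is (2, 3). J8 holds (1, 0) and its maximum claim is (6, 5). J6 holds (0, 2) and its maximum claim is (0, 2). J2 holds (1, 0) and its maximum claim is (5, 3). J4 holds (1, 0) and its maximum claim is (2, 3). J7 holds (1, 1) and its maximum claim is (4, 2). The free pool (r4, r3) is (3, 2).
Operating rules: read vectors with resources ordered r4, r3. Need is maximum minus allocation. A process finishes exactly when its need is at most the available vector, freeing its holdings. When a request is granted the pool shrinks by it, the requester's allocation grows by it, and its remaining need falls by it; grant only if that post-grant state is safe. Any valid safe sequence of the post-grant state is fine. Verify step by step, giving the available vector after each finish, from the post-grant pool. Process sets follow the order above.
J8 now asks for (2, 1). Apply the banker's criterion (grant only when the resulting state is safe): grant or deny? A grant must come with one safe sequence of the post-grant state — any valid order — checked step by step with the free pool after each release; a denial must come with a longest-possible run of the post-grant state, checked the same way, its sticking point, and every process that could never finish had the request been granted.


DENY: after the grant no complete ordering would exist.
Key observation: the pool after J6, J4, J1 is (2, 4); every surviving request exceeds it in r4, so progress ends there.
On the post-grant state, J6, J4, J1 is a maximal run — nothing extends it. Step-by-step check:
  pool = (1, 1)
  J6 needs (0, 0) <= (1, 1) -> finishes; pool += (0, 2) = (1, 3)
  J4 needs (1, 3) <= (1, 3) -> finishes; pool += (1, 0) = (2, 3)
  J1 needs (2, 2) <= (2, 3) -> finishes; pool += (0, 1) = (2, 4)
  J8 still needs (3, 4) but only (2, 4) is free — short on r4
  J2 still needs (4, 3) but only (2, 4) is free — short on r4
  J7 still needs (3, 1) but only (2, 4) is free — short on r4
Processes that could never finish after the grant: J8, J2 and J7.


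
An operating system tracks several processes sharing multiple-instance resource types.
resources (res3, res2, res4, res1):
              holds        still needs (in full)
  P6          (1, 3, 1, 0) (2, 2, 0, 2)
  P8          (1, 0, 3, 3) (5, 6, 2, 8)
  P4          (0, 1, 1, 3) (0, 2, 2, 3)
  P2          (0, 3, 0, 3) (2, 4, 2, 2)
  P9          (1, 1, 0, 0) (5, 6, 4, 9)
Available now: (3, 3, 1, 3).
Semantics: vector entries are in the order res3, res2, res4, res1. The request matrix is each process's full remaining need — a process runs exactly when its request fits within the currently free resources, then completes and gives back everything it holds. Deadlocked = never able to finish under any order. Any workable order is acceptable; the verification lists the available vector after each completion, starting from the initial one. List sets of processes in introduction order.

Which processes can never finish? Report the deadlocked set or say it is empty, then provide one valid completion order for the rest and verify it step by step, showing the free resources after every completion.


Deadlocked set: P8 and P9.
Key observation: res3 is the bottleneck — with P6, P2, P4 done the pool holds (4, 10, 3, 9), short of every remaining need.
The rest can finish in the order P6, P2, P4. Verifying each step:
  pool = (3, 3, 1, 3)
  P6 needs (2, 2, 0, 2) <= (3, 3, 1, 3) -> finishes; pool += (1, 3, 1, 0) = (4, 6, 2, 3)
  P2 needs (2, 4, 2, 2) <= (4, 6, 2, 3) -> finishes; pool += (0, 3, 0, 3) = (4, 9, 2, 6)
  P4 needs (0, 2, 2, 3) <= (4, 9, 2, 6) -> finishes; pool += (0, 1, 1, 3) = (4, 10, 3, 9)
None of the blocked processes ever fits:
  P8 cannot run: need (5, 6, 2, 8) vs free (4, 10, 3, 9) (insufficient res3)
  P9 cannot run: need (5, 6, 4, 9) vs free (4, 10, 3, 9) (insufficient res3 and res4)


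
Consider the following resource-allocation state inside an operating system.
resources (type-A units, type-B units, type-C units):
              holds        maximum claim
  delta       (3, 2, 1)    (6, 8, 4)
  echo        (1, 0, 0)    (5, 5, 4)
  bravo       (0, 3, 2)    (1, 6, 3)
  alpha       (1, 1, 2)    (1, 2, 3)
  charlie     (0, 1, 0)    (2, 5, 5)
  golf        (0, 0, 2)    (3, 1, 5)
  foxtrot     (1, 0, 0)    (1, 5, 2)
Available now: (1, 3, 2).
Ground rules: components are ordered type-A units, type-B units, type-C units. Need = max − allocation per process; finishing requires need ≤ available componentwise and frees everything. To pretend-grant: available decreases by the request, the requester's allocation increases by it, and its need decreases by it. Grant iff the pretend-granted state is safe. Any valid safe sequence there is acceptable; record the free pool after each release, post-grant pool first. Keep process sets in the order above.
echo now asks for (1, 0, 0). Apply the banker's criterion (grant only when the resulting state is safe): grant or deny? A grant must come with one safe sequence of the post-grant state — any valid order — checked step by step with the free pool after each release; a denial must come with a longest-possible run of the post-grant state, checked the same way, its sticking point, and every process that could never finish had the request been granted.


DENY. Granting would leave the state unsafe.
Key observation: the pool after alpha, bravo, foxtrot, charlie is (2, 8, 6); every surviving request exceeds it in type-A units, so progress ends there.
After a pretend grant, a maximal execution: alpha, bravo, foxtrot, charlie — then nothing else fits. Check, step by step:
  pool = (0, 3, 2)
  run alpha (needs (0, 1, 1), free (0, 3, 2)); after release of (1, 1, 2) the pool is (1, 4, 4)
  run bravo (needs (1, 3, 1), free (1, 4, 4)); after release of (0, 3, 2) the pool is (1, 7, 6)
  run foxtrot (needs (0, 5, 2), free (1, 7, 6)); after release of (1, 0, 0) the pool is (2, 7, 6)
  run charlie (needs (2, 4, 5), free (2, 7, 6)); after release of (0, 1, 0) the pool is (2, 8, 6)
  delta still needs (3, 6, 3) but only (2, 8, 6) is free — short on type-A units
  echo still needs (3, 5, 4) but only (2, 8, 6) is free — short on type-A units
  golf still needs (3, 1, 3) but only (2, 8, 6) is free — short on type-A units
Had the request been granted, delta, echo and golf could never finish.


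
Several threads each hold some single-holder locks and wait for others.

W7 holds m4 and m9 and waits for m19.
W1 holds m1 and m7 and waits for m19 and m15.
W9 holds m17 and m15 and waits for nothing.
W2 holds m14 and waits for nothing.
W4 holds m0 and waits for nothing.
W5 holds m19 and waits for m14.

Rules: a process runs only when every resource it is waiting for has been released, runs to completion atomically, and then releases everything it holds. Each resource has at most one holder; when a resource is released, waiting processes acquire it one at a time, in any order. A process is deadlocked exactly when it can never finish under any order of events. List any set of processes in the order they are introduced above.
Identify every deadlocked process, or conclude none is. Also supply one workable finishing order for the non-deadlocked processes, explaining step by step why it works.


No process is deadlocked.
Key observation: all waits point, directly or indirectly, at processes that can finish, so nothing is permanently blocked.
One completion order for the rest: W4, W2, W5, W7, W9, W1.
Step-by-step check:
  W4 waits on nothing -> runs at once and releases m0
  W2 waits on nothing -> runs at once and releases m14
  W5: everything it awaited (m14) is free; runs, freeing m19
  W7: everything it awaited (m19) is free; runs, freeing m4 and m9
  W9 waits on nothing -> runs at once and releases m17 and m15
  W1: everything it awaited (m19 and m15) is free; runs, freeing m1 and m7


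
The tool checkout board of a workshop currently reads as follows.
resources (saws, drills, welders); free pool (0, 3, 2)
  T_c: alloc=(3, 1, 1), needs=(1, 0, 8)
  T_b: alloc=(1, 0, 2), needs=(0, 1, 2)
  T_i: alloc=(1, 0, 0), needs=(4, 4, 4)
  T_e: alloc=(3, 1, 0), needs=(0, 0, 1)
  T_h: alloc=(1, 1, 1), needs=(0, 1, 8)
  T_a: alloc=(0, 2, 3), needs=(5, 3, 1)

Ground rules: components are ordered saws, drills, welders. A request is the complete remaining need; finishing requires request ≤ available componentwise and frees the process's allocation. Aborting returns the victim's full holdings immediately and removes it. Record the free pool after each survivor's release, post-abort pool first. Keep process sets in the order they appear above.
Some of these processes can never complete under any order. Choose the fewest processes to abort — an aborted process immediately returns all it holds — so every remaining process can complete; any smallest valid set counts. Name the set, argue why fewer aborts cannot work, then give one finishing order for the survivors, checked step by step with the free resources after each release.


Minimum abort set: T_h.
Key observation: the deadlocked T_c becomes finishable only because T_h released (1, 1, 1); it completes at step 4 below.
Minimality: the empty abort set fails — the state is deadlocked as it stands.
One survivor order: T_b, T_e, T_a, T_c, T_i. Check, step by step (post-abort pool first):
  pool = (1, 4, 3)
  run T_b (needs (0, 1, 2), free (1, 4, 3)); after release of (1, 0, 2) the pool is (2, 4, 5)
  run T_e (needs (0, 0, 1), free (2, 4, 5)); after release of (3, 1, 0) the pool is (5, 5, 5)
  run T_a (needs (5, 3, 1), free (5, 5, 5)); after release of (0, 2, 3) the pool is (5, 7, 8)
  run T_c (needs (1, 0, 8), free (5, 7, 8)); after release of (3, 1, 1) the pool is (8, 8, 9)
  run T_i (needs (4, 4, 4), free (8, 8, 9)); after release of (1, 0, 0) the pool is (9, 8, 9)


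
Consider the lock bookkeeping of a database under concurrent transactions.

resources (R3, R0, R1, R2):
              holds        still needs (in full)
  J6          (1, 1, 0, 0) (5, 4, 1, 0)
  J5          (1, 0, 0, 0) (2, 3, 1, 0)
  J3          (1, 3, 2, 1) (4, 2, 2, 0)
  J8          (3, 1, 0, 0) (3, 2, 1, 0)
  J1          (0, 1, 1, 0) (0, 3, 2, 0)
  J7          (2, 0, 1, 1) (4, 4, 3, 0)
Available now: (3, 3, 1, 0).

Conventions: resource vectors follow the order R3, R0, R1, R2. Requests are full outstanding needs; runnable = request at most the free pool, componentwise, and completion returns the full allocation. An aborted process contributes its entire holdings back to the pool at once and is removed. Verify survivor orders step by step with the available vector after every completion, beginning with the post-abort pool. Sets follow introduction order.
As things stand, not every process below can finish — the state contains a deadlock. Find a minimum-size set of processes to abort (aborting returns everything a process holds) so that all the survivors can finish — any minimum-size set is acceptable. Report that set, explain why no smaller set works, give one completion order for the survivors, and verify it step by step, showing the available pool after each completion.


The answer: abort J7.
Key observation: J1 was stuck for good until J7 gave back (2, 0, 1, 1); in the order shown it finishes at step 2.
Why nothing smaller works: aborting no one leaves the state deadlocked as given.
The survivors complete as J8, J1, J3, J6, J5. Walking it through (starting from the post-abort pool):
  pool = (5, 3, 2, 1)
  J8: need (3, 2, 1, 0) fits (5, 3, 2, 1); releases (3, 1, 0, 0), pool now (8, 4, 2, 1)
  J1: need (0, 3, 2, 0) fits (8, 4, 2, 1); releases (0, 1, 1, 0), pool now (8, 5, 3, 1)
  J3: need (4, 2, 2, 0) fits (8, 5, 3, 1); releases (1, 3, 2, 1), pool now (9, 8, 5, 2)
  J6: need (5, 4, 1, 0) fits (9, 8, 5, 2); releases (1, 1, 0, 0), pool now (10, 9, 5, 2)
  J5: need (2, 3, 1, 0) fits (10, 9, 5, 2); releases (1, 0, 0, 0), pool now (11, 9, 5, 2)


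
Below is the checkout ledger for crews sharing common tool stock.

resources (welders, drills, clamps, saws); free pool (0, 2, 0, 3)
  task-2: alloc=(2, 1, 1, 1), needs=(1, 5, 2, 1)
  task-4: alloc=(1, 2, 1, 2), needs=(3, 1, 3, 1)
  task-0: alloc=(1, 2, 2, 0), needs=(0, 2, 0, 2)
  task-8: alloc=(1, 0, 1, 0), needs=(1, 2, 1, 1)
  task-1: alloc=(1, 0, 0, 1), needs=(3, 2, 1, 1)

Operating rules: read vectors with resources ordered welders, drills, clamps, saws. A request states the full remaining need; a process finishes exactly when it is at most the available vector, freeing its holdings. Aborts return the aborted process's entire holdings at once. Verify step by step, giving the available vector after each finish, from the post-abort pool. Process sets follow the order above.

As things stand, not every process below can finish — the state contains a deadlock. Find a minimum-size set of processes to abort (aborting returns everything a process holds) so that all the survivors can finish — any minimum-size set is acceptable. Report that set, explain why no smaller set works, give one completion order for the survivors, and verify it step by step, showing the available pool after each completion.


Minimum abort set: task-2.
Key observation: aborting task-2 returns (2, 1, 1, 1), and task-1 — hopeless before — runs at step 2 with the returned capacity in the pool.
Why nothing smaller works: aborting no one leaves the state deadlocked as given.
Survivors finish in the order: task-8, task-1, task-0, task-4. Verifying each step (pool after the aborts first):
  pool = (2, 3, 1, 4)
  task-8: need (1, 2, 1, 1) fits (2, 3, 1, 4); releases (1, 0, 1, 0), pool now (3, 3, 2, 4)
  task-1: need (3, 2, 1, 1) fits (3, 3, 2, 4); releases (1, 0, 0, 1), pool now (4, 3, 2, 5)
  task-0: need (0, 2, 0, 2) fits (4, 3, 2, 5); releases (1, 2, 2, 0), pool now (5, 5, 4, 5)
  task-4: need (3, 1, 3, 1) fits (5, 5, 4, 5); releases (1, 2, 1, 2), pool now (6, 7, 5, 7)


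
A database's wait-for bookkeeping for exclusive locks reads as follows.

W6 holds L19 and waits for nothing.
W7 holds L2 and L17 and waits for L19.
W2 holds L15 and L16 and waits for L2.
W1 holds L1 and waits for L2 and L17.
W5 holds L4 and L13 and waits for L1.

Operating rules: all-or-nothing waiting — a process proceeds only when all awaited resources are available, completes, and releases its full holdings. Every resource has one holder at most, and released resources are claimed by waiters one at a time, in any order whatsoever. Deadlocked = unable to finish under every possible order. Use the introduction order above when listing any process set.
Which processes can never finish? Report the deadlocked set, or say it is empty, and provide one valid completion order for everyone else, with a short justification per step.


Nothing here is deadlocked.
Key observation: every chain of waits terminates; starting from the processes that wait on nothing, all the rest unlock in turn.
A valid finishing order for the others: W6, W7, W2, W1, W5.
Verifying each step:
  W6 waits on nothing -> runs at once and releases L19
  run W7 (all its waits — L19 — are resolved); releases L2 and L17
  run W2 (all its waits — L2 — are resolved); releases L15 and L16
  run W1 (all its waits — L2 and L17 — are resolved); releases L1
  run W5 (all its waits — L1 — are resolved); releases L4 and L13


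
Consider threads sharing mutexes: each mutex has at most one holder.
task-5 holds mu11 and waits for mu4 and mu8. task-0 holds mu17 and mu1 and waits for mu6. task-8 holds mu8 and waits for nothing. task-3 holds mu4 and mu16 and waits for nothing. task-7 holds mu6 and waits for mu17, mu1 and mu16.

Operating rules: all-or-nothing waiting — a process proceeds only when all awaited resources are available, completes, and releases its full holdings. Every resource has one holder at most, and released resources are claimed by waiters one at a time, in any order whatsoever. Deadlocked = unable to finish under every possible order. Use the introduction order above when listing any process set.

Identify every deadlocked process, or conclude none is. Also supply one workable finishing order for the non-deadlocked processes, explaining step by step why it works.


Deadlocked set: task-0 and task-7.
Key observation: the wait chain closes on itself along task-0 -> task-7 -> task-0; no other process is dragged down with it.
One completion order for the rest: task-3, task-8, task-5.
Walking it through:
  run task-3 (it waits on nothing); releases mu4 and mu16
  run task-8 (it waits on nothing); releases mu8
  run task-5 (all its waits — mu4 and mu8 — are resolved); releases mu11


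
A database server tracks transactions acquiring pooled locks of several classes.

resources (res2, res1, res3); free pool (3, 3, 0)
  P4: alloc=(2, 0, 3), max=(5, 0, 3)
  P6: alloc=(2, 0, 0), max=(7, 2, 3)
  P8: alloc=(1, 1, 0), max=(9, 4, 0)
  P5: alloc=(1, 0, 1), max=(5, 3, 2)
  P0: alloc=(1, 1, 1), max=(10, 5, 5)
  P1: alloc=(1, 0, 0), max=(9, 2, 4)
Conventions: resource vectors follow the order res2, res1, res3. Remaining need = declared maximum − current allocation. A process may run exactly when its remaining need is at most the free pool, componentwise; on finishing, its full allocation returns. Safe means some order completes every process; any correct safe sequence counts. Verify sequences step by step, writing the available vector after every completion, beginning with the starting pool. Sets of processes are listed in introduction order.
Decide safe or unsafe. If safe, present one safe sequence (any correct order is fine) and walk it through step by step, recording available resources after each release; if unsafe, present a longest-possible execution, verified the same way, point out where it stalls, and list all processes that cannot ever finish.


SAFE. One safe sequence: P4, P5, P6, P8, P0, P1.
Key observation: P4 marks the first exact bind of the order: its need (3, 0, 0) fits the free (3, 3, 0) with zero slack on a requested resource.
Step-by-step check:
  pool = (3, 3, 0)
  P4 needs (3, 0, 0) <= (3, 3, 0) -> finishes; pool += (2, 0, 3) = (5, 3, 3)
  P5 needs (4, 3, 1) <= (5, 3, 3) -> finishes; pool += (1, 0, 1) = (6, 3, 4)
  P6 needs (5, 2, 3) <= (6, 3, 4) -> finishes; pool += (2, 0, 0) = (8, 3, 4)
  P8 needs (8, 3, 0) <= (8, 3, 4) -> finishes; pool += (1, 1, 0) = (9, 4, 4)
  P0 needs (9, 4, 4) <= (9, 4, 4) -> finishes; pool += (1, 1, 1) = (10, 5, 5)
  P1 needs (8, 2, 4) <= (10, 5, 5) -> finishes; pool += (1, 0, 0) = (11, 5, 5)


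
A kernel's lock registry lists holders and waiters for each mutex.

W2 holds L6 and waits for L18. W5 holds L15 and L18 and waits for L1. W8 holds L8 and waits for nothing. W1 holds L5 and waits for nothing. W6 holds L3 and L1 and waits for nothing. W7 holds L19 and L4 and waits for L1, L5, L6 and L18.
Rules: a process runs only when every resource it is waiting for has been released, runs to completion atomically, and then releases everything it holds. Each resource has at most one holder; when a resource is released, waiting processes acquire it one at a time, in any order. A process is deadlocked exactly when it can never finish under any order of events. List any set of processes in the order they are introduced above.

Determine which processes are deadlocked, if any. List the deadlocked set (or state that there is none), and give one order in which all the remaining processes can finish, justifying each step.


The deadlocked set is empty.
Key observation: no waiting chain loops back on itself — every chain ends at a process that waits on nothing, so everyone eventually runs.
The rest can finish in the order W6, W8, W5, W2, W1, W7.
Step-by-step check:
  W6: no waits; runs immediately, freeing L3 and L1
  W8: no waits; runs immediately, freeing L8
  W5: everything it awaited (L1) is free; runs, freeing L15 and L18
  W2: everything it awaited (L18) is free; runs, freeing L6
  W1: no waits; runs immediately, freeing L5
  W7: everything it awaited (L1, L5, L6 and L18) is free; runs, freeing L19 and L4


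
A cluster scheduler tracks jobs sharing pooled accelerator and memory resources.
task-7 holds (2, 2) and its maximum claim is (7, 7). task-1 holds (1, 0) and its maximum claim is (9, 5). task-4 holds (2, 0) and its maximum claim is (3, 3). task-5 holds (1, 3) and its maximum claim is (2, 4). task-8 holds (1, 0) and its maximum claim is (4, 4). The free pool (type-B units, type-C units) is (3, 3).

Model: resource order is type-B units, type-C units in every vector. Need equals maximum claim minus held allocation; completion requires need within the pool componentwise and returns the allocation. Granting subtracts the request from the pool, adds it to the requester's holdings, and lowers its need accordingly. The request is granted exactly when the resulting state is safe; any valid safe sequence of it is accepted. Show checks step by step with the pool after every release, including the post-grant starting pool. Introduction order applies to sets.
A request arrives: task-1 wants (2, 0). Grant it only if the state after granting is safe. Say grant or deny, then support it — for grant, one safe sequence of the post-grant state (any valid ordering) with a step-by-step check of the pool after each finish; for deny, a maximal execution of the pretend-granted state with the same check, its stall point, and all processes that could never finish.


GRANT. The post-grant state is safe; one safe sequence: task-4, task-5, task-8, task-7, task-1.
Key observation: even at the reduced pool (1, 3), task-4 fits immediately, so safety survives the grant.
Verifying the post-grant state step by step:
  pool = (1, 3)
  run task-4 (needs (1, 3), free (1, 3)); after release of (2, 0) the pool is (3, 3)
  run task-5 (needs (1, 1), free (3, 3)); after release of (1, 3) the pool is (4, 6)
  run task-8 (needs (3, 4), free (4, 6)); after release of (1, 0) the pool is (5, 6)
  run task-7 (needs (5, 5), free (5, 6)); after release of (2, 2) the pool is (7, 8)
  run task-1 (needs (6, 5), free (7, 8)); after release of (3, 0) the pool is (10, 8)


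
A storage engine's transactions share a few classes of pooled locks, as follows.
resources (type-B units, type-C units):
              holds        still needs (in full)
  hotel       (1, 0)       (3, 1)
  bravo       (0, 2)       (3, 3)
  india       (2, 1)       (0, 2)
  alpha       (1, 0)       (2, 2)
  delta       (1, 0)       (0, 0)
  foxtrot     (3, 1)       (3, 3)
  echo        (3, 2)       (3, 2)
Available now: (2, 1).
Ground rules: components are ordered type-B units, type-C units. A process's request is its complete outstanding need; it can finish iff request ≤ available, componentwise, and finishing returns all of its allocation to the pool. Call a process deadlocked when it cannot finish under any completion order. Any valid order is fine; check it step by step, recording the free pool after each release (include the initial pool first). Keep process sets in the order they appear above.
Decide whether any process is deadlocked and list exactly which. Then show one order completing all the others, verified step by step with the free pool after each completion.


Deadlocked: bravo, india, alpha, foxtrot and echo.
Key observation: the wall is type-C units: completing delta, hotel brings the pool only to (4, 1), and all the rest need more.
The rest can finish in the order delta, hotel. Verifying each step:
  pool = (2, 1)
  delta: need (0, 0) fits (2, 1); releases (1, 0), pool now (3, 1)
  hotel: need (3, 1) fits (3, 1); releases (1, 0), pool now (4, 1)
None of the blocked processes ever fits:
  bravo cannot run: need (3, 3) vs free (4, 1) (insufficient type-C units)
  india cannot run: need (0, 2) vs free (4, 1) (insufficient type-C units)
  alpha cannot run: need (2, 2) vs free (4, 1) (insufficient type-C units)
  foxtrot cannot run: need (3, 3) vs free (4, 1) (insufficient type-C units)
  echo cannot run: need (3, 2) vs free (4, 1) (insufficient type-C units)


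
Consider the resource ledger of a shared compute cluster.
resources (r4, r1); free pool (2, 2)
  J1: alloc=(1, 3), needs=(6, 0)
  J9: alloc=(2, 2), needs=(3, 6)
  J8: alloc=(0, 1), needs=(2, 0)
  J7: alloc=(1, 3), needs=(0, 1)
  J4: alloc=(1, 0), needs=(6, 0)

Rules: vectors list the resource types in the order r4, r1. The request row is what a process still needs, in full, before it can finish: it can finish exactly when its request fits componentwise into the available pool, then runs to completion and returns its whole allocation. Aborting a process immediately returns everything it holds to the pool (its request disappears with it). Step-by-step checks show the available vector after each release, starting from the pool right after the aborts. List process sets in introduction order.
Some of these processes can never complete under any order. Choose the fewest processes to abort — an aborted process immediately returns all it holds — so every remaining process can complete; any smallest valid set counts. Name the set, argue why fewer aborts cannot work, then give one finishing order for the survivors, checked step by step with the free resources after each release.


Abort J1.
Key observation: J4 had no path to completion before; after the abort of J1 ((1, 3) returned), step 3 is where it fits.
Why nothing smaller works: aborting no one leaves the state deadlocked as given.
The survivors complete as J7, J9, J4, J8. Verifying each step (starting from the post-abort pool):
  pool = (3, 5)
  J7: need (0, 1) fits (3, 5); releases (1, 3), pool now (4, 8)
  J9: need (3, 6) fits (4, 8); releases (2, 2), pool now (6, 10)
  J4: need (6, 0) fits (6, 10); releases (1, 0), pool now (7, 10)
  J8: need (2, 0) fits (7, 10); releases (0, 1), pool now (7, 11)


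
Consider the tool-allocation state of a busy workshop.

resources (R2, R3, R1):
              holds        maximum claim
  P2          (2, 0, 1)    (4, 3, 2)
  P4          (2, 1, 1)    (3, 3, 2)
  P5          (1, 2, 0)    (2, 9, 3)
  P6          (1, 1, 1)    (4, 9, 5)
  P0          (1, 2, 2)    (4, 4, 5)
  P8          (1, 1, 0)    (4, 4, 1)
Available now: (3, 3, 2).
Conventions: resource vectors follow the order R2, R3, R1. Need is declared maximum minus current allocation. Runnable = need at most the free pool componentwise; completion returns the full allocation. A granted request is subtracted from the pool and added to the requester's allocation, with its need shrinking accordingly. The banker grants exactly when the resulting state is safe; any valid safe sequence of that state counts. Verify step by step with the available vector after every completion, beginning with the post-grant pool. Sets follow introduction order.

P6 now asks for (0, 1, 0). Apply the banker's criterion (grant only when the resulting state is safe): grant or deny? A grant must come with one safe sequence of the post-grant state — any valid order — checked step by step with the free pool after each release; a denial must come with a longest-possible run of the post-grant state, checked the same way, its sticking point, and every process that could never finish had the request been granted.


DENY. Granting would leave the state unsafe.
Key observation: once P4, P0, P2, P8 finish, the pool peaks at (9, 6, 6) — and every remaining process still needs more R3 than that.
After a pretend grant, a maximal execution: P4, P0, P2, P8 — then nothing else fits. Step-by-step check:
  pool = (3, 2, 2)
  P4 needs (1, 2, 1) <= (3, 2, 2) -> finishes; pool += (2, 1, 1) = (5, 3, 3)
  P0 needs (3, 2, 3) <= (5, 3, 3) -> finishes; pool += (1, 2, 2) = (6, 5, 5)
  P2 needs (2, 3, 1) <= (6, 5, 5) -> finishes; pool += (2, 0, 1) = (8, 5, 6)
  P8 needs (3, 3, 1) <= (8, 5, 6) -> finishes; pool += (1, 1, 0) = (9, 6, 6)
  P5 cannot run: need (1, 7, 3) vs free (9, 6, 6) (insufficient R3)
  P6 cannot run: need (3, 7, 4) vs free (9, 6, 6) (insufficient R3)
Post-grant, the permanently blocked set is P5 and P6.


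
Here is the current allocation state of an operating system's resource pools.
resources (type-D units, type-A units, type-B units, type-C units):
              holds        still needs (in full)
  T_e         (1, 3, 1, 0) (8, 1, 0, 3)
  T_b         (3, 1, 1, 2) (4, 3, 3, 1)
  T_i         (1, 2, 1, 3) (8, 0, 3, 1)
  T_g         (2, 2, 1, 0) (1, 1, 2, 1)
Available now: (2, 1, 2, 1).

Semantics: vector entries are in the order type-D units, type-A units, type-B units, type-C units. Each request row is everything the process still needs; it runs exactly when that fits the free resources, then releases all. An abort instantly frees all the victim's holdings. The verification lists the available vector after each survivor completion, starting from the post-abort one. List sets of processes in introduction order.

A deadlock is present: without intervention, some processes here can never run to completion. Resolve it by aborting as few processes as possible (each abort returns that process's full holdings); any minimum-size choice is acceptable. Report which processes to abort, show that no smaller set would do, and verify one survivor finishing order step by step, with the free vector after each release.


The answer: abort T_e.
Key observation: T_i could never have finished before the abort; with (1, 3, 1, 0) returned by T_e, it fits at step 3.
Why nothing smaller works: aborting no one leaves the state deadlocked as given.
The survivors complete as T_g, T_b, T_i. Walking it through (starting from the post-abort pool):
  pool = (3, 4, 3, 1)
  T_g needs (1, 1, 2, 1) <= (3, 4, 3, 1) -> finishes; pool += (2, 2, 1, 0) = (5, 6, 4, 1)
  T_b needs (4, 3, 3, 1) <= (5, 6, 4, 1) -> finishes; pool += (3, 1, 1, 2) = (8, 7, 5, 3)
  T_i needs (8, 0, 3, 1) <= (8, 7, 5, 3) -> finishes; pool += (1, 2, 1, 3) = (9, 9, 6, 6)


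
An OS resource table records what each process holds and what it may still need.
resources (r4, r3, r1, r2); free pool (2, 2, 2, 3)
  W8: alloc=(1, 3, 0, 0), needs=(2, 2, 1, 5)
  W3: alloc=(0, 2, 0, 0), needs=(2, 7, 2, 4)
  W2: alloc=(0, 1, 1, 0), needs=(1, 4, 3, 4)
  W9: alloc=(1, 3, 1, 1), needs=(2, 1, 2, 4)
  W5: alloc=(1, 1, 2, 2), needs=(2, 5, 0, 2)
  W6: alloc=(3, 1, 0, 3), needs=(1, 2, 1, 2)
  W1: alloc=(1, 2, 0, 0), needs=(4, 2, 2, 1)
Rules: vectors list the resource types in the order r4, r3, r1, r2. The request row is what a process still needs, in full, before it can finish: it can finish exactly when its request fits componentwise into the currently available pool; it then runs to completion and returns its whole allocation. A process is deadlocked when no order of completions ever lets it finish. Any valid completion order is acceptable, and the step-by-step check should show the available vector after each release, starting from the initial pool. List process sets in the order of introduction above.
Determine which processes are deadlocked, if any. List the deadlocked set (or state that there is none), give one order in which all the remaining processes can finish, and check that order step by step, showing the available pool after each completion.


The deadlocked set is empty.
Key observation: starting with W6, each completion frees enough for the next — no one is permanently blocked.
A valid finishing order for the others: W6, W8, W5, W3, W2, W9, W1. Step-by-step check:
  pool = (2, 2, 2, 3)
  W6: need (1, 2, 1, 2) fits (2, 2, 2, 3); releases (3, 1, 0, 3), pool now (5, 3, 2, 6)
  W8: need (2, 2, 1, 5) fits (5, 3, 2, 6); releases (1, 3, 0, 0), pool now (6, 6, 2, 6)
  W5: need (2, 5, 0, 2) fits (6, 6, 2, 6); releases (1, 1, 2, 2), pool now (7, 7, 4, 8)
  W3: need (2, 7, 2, 4) fits (7, 7, 4, 8); releases (0, 2, 0, 0), pool now (7, 9, 4, 8)
  W2: need (1, 4, 3, 4) fits (7, 9, 4, 8); releases (0, 1, 1, 0), pool now (7, 10, 5, 8)
  W9: need (2, 1, 2, 4) fits (7, 10, 5, 8); releases (1, 3, 1, 1), pool now (8, 13, 6, 9)
  W1: need (4, 2, 2, 1) fits (8, 13, 6, 9); releases (1, 2, 0, 0), pool now (9, 15, 6, 9)


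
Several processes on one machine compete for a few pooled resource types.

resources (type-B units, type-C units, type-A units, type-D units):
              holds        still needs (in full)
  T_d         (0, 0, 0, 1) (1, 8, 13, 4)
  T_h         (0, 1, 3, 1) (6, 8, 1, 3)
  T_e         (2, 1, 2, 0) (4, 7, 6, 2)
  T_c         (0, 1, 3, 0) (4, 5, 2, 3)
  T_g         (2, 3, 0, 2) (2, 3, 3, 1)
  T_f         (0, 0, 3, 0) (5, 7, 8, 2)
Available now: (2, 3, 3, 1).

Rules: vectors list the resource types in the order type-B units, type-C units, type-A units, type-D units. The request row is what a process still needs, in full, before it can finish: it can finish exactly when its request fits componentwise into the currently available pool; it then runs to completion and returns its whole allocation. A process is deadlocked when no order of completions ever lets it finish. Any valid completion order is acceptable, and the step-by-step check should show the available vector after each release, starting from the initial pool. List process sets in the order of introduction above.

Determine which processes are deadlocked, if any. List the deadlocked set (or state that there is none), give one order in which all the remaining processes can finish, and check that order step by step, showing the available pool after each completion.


The deadlocked set is empty.
Key observation: there is always a runnable process — T_g first — so the state unwinds completely.
One completion order for the rest: T_g, T_c, T_e, T_h, T_f, T_d. Step-by-step check:
  pool = (2, 3, 3, 1)
  run T_g (needs (2, 3, 3, 1), free (2, 3, 3, 1)); after release of (2, 3, 0, 2) the pool is (4, 6, 3, 3)
  run T_c (needs (4, 5, 2, 3), free (4, 6, 3, 3)); after release of (0, 1, 3, 0) the pool is (4, 7, 6, 3)
  run T_e (needs (4, 7, 6, 2), free (4, 7, 6, 3)); after release of (2, 1, 2, 0) the pool is (6, 8, 8, 3)
  run T_h (needs (6, 8, 1, 3), free (6, 8, 8, 3)); after release of (0, 1, 3, 1) the pool is (6, 9, 11, 4)
  run T_f (needs (5, 7, 8, 2), free (6, 9, 11, 4)); after release of (0, 0, 3, 0) the pool is (6, 9, 14, 4)
  run T_d (needs (1, 8, 13, 4), free (6, 9, 14, 4)); after release of (0, 0, 0, 1) the pool is (6, 9, 14, 5)
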